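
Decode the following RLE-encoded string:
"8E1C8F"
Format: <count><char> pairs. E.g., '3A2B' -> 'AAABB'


Expanding each <count><char> pair:
  8E -> 'EEEEEEEE'
  1C -> 'C'
  8F -> 'FFFFFFFF'

Decoded = EEEEEEEECFFFFFFFF


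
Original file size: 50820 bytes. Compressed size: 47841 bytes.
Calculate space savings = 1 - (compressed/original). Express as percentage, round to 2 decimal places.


ratio = compressed/original = 47841/50820 = 0.941381
savings = 1 - ratio = 1 - 0.941381 = 0.058619
as a percentage: 0.058619 * 100 = 5.86%

Space savings = 1 - 47841/50820 = 5.86%


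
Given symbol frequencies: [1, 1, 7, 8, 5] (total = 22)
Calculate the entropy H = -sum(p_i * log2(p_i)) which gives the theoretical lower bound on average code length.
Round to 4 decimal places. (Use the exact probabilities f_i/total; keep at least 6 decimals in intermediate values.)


Per-symbol terms -p_i * log2(p_i) with p_i = f_i/22:
  p = 1/22 = 0.045455: log2(p) = -4.459432, -p*log2(p) = 0.202701
  p = 1/22 = 0.045455: log2(p) = -4.459432, -p*log2(p) = 0.202701
  p = 7/22 = 0.318182: log2(p) = -1.652077, -p*log2(p) = 0.525661
  p = 8/22 = 0.363636: log2(p) = -1.459432, -p*log2(p) = 0.530702
  p = 5/22 = 0.227273: log2(p) = -2.137504, -p*log2(p) = 0.485796
H = 0.202701 + 0.202701 + 0.525661 + 0.530702 + 0.485796 = 1.947561

H = 1.9476 bits/symbol


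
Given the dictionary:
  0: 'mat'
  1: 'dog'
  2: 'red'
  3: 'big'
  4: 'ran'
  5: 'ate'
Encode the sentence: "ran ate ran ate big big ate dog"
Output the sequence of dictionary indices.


Look up each word in the dictionary:
  'ran' -> 4
  'ate' -> 5
  'ran' -> 4
  'ate' -> 5
  'big' -> 3
  'big' -> 3
  'ate' -> 5
  'dog' -> 1

Encoded: [4, 5, 4, 5, 3, 3, 5, 1]


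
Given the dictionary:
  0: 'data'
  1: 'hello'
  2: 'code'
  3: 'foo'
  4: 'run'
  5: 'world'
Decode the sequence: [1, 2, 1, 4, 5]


Look up each index in the dictionary:
  1 -> 'hello'
  2 -> 'code'
  1 -> 'hello'
  4 -> 'run'
  5 -> 'world'

Decoded: "hello code hello run world"


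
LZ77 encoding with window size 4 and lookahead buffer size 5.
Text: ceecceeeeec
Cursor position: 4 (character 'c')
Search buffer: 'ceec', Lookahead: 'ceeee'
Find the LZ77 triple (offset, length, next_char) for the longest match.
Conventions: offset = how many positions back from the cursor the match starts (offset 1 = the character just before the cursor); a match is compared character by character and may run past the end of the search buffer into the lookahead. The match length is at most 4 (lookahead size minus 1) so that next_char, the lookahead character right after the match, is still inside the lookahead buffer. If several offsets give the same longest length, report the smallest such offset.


Try each offset into the search buffer:
  offset=1 (pos 3, char 'c'): match length 1
  offset=2 (pos 2, char 'e'): match length 0
  offset=3 (pos 1, char 'e'): match length 0
  offset=4 (pos 0, char 'c'): match length 3
Longest match has length 3 at offset 4.
next_char = character at position 4 + 3 = 7 -> 'e'

Best match: offset=4, length=3 (matching 'cee' starting at position 0)
LZ77 triple: (4, 3, 'e')


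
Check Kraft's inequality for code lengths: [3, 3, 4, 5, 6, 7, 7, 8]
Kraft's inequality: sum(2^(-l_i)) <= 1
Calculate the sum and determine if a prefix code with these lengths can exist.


Sum = 2^(-3) + 2^(-3) + 2^(-4) + 2^(-5) + 2^(-6) + 2^(-7) + 2^(-7) + 2^(-8)
    = 0.125 + 0.125 + 0.0625 + 0.03125 + 0.015625 + 0.0078125 + 0.0078125 + 0.00390625
    = 97/256 = 0.37890625
Since 0.37890625 <= 1, Kraft's inequality IS satisfied.
A prefix code with these lengths CAN exist.

Kraft sum = 0.37890625. Satisfied.


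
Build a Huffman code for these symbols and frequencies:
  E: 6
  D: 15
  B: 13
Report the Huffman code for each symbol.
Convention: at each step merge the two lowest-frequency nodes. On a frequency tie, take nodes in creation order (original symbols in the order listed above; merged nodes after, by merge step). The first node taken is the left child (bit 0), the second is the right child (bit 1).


Huffman tree construction:
Step 1: Merge E(6) + B(13) = 19
Step 2: Merge D(15) + (E+B)(19) = 34
Read each symbol's code off the tree from the root (left child = 0, right child = 1).

Codes:
  E: 10 (length 2)
  D: 0 (length 1)
  B: 11 (length 2)
Average code length: 53/34 = 1.5588 bits/symbol


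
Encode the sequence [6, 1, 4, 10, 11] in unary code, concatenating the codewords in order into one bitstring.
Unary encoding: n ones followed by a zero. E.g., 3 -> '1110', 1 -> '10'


Encode each number as n ones followed by a terminating 0:
  6 -> 1111110 (7 bits)
  1 -> 10 (2 bits)
  4 -> 11110 (5 bits)
  10 -> 11111111110 (11 bits)
  11 -> 111111111110 (12 bits)
Total length = 7 + 2 + 5 + 11 + 12 = 37 bits.

Unary([6, 1, 4, 10, 11]) = 1111110101111011111111110111111111110 (37 bits)


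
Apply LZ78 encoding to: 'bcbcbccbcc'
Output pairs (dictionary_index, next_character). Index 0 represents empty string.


LZ78 encoding steps:
Dictionary: {0: ''}
Step 1: w='' (idx 0), next='b' -> output (0, 'b'), add 'b' as idx 1
Step 2: w='' (idx 0), next='c' -> output (0, 'c'), add 'c' as idx 2
Step 3: w='b' (idx 1), next='c' -> output (1, 'c'), add 'bc' as idx 3
Step 4: w='bc' (idx 3), next='c' -> output (3, 'c'), add 'bcc' as idx 4
Step 5: w='bcc' (idx 4), end of input -> output (4, '')


Encoded: [(0, 'b'), (0, 'c'), (1, 'c'), (3, 'c'), (4, '')]


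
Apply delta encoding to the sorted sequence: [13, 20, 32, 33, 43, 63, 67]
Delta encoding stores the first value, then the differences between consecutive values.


First value: 13
Deltas:
  20 - 13 = 7
  32 - 20 = 12
  33 - 32 = 1
  43 - 33 = 10
  63 - 43 = 20
  67 - 63 = 4


Delta encoded: [13, 7, 12, 1, 10, 20, 4]


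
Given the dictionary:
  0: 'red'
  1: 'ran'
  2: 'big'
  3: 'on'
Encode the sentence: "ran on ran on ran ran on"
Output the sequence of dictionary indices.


Look up each word in the dictionary:
  'ran' -> 1
  'on' -> 3
  'ran' -> 1
  'on' -> 3
  'ran' -> 1
  'ran' -> 1
  'on' -> 3

Encoded: [1, 3, 1, 3, 1, 1, 3]


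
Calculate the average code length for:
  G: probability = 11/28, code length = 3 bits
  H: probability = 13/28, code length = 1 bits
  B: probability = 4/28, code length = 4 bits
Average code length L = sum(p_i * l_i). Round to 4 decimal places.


Weighted contributions p_i * l_i:
  G: (11/28) * 3 = 33/28
  H: (13/28) * 1 = 13/28
  B: (4/28) * 4 = 16/28
Sum = (33 + 13 + 16)/28 = 62/28

L = 62/28 = 2.2143 bits/symbol


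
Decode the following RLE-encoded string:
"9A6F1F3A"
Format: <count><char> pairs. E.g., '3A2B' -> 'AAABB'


Expanding each <count><char> pair:
  9A -> 'AAAAAAAAA'
  6F -> 'FFFFFF'
  1F -> 'F'
  3A -> 'AAA'

Decoded = AAAAAAAAAFFFFFFFAAA


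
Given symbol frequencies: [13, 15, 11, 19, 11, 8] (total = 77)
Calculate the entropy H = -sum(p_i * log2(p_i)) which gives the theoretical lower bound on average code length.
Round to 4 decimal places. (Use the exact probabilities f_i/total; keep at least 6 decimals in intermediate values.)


Per-symbol terms -p_i * log2(p_i) with p_i = f_i/77:
  p = 13/77 = 0.168831: log2(p) = -2.566347, -p*log2(p) = 0.433279
  p = 15/77 = 0.194805: log2(p) = -2.359896, -p*log2(p) = 0.459720
  p = 11/77 = 0.142857: log2(p) = -2.807355, -p*log2(p) = 0.401051
  p = 19/77 = 0.246753: log2(p) = -2.018859, -p*log2(p) = 0.498160
  p = 11/77 = 0.142857: log2(p) = -2.807355, -p*log2(p) = 0.401051
  p = 8/77 = 0.103896: log2(p) = -3.266787, -p*log2(p) = 0.339406
H = 0.433279 + 0.459720 + 0.401051 + 0.498160 + 0.401051 + 0.339406 = 2.532667

H = 2.5327 bits/symbol


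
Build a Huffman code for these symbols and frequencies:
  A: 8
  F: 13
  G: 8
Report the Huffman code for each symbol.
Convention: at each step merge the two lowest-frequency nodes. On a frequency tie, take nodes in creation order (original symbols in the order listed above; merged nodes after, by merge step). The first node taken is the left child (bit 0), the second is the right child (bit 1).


Huffman tree construction:
Step 1: Merge A(8) + G(8) = 16
Step 2: Merge F(13) + (A+G)(16) = 29
Read each symbol's code off the tree from the root (left child = 0, right child = 1).

Codes:
  A: 10 (length 2)
  F: 0 (length 1)
  G: 11 (length 2)
Average code length: 45/29 = 1.5517 bits/symbol


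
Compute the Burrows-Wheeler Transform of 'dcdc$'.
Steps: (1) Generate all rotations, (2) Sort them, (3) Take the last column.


Rotations (sorted):
  0: $dcdc -> last char: c
  1: c$dcd -> last char: d
  2: cdc$d -> last char: d
  3: dc$dc -> last char: c
  4: dcdc$ -> last char: $


BWT = cddc$


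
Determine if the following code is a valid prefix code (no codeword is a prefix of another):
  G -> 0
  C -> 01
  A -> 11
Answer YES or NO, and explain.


Checking each pair (does one codeword prefix another?):
  G='0' vs C='01': prefix -- VIOLATION

NO -- this is NOT a valid prefix code. G (0) is a prefix of C (01).


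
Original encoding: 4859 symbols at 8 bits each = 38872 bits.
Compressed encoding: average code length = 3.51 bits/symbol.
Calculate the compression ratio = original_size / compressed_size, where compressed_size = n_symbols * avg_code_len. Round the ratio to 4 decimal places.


original_size = n_symbols * orig_bits = 4859 * 8 = 38872 bits
compressed_size = n_symbols * avg_code_len = 4859 * 3.51 = 17055.09 bits
ratio = original_size / compressed_size = 38872 / 17055.09 = 2.2792

Compression ratio = 2.2792


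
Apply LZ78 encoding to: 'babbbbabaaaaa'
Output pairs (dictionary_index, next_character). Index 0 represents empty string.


LZ78 encoding steps:
Dictionary: {0: ''}
Step 1: w='' (idx 0), next='b' -> output (0, 'b'), add 'b' as idx 1
Step 2: w='' (idx 0), next='a' -> output (0, 'a'), add 'a' as idx 2
Step 3: w='b' (idx 1), next='b' -> output (1, 'b'), add 'bb' as idx 3
Step 4: w='bb' (idx 3), next='a' -> output (3, 'a'), add 'bba' as idx 4
Step 5: w='b' (idx 1), next='a' -> output (1, 'a'), add 'ba' as idx 5
Step 6: w='a' (idx 2), next='a' -> output (2, 'a'), add 'aa' as idx 6
Step 7: w='aa' (idx 6), end of input -> output (6, '')


Encoded: [(0, 'b'), (0, 'a'), (1, 'b'), (3, 'a'), (1, 'a'), (2, 'a'), (6, '')]


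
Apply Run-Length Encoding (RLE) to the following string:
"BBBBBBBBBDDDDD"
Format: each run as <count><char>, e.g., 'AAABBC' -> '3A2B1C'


Scanning runs left to right:
  i=0: run of 'B' x 9 -> '9B'
  i=9: run of 'D' x 5 -> '5D'

RLE = 9B5D


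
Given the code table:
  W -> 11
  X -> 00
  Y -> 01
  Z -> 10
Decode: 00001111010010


Decoding:
00 -> X
00 -> X
11 -> W
11 -> W
01 -> Y
00 -> X
10 -> Z


Result: XXWWYXZ


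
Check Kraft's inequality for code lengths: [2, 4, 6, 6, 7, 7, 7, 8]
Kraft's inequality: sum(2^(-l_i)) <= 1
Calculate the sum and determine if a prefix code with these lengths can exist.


Sum = 2^(-2) + 2^(-4) + 2^(-6) + 2^(-6) + 2^(-7) + 2^(-7) + 2^(-7) + 2^(-8)
    = 0.25 + 0.0625 + 0.015625 + 0.015625 + 0.0078125 + 0.0078125 + 0.0078125 + 0.00390625
    = 95/256 = 0.37109375
Since 0.37109375 <= 1, Kraft's inequality IS satisfied.
A prefix code with these lengths CAN exist.

Kraft sum = 0.37109375. Satisfied.


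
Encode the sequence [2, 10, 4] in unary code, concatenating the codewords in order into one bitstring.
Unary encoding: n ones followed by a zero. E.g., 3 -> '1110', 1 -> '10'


Encode each number as n ones followed by a terminating 0:
  2 -> 110 (3 bits)
  10 -> 11111111110 (11 bits)
  4 -> 11110 (5 bits)
Total length = 3 + 11 + 5 = 19 bits.

Unary([2, 10, 4]) = 1101111111111011110 (19 bits)


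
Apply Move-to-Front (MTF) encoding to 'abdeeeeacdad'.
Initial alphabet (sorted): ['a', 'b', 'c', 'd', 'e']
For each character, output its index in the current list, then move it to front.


MTF encoding:
'a': index 0 in ['a', 'b', 'c', 'd', 'e'] -> ['a', 'b', 'c', 'd', 'e']
'b': index 1 in ['a', 'b', 'c', 'd', 'e'] -> ['b', 'a', 'c', 'd', 'e']
'd': index 3 in ['b', 'a', 'c', 'd', 'e'] -> ['d', 'b', 'a', 'c', 'e']
'e': index 4 in ['d', 'b', 'a', 'c', 'e'] -> ['e', 'd', 'b', 'a', 'c']
'e': index 0 in ['e', 'd', 'b', 'a', 'c'] -> ['e', 'd', 'b', 'a', 'c']
'e': index 0 in ['e', 'd', 'b', 'a', 'c'] -> ['e', 'd', 'b', 'a', 'c']
'e': index 0 in ['e', 'd', 'b', 'a', 'c'] -> ['e', 'd', 'b', 'a', 'c']
'a': index 3 in ['e', 'd', 'b', 'a', 'c'] -> ['a', 'e', 'd', 'b', 'c']
'c': index 4 in ['a', 'e', 'd', 'b', 'c'] -> ['c', 'a', 'e', 'd', 'b']
'd': index 3 in ['c', 'a', 'e', 'd', 'b'] -> ['d', 'c', 'a', 'e', 'b']
'a': index 2 in ['d', 'c', 'a', 'e', 'b'] -> ['a', 'd', 'c', 'e', 'b']
'd': index 1 in ['a', 'd', 'c', 'e', 'b'] -> ['d', 'a', 'c', 'e', 'b']


Output: [0, 1, 3, 4, 0, 0, 0, 3, 4, 3, 2, 1]


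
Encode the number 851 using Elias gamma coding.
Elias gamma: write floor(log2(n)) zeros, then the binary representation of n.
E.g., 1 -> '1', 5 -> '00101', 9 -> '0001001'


num_bits = floor(log2(851)) + 1 = 10
leading_zeros = num_bits - 1 = 9
binary(851) = 1101010011

Elias gamma(851) = '000000000' + '1101010011' = 0000000001101010011 (19 bits)


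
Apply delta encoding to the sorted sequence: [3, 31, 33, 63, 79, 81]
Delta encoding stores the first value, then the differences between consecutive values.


First value: 3
Deltas:
  31 - 3 = 28
  33 - 31 = 2
  63 - 33 = 30
  79 - 63 = 16
  81 - 79 = 2


Delta encoded: [3, 28, 2, 30, 16, 2]


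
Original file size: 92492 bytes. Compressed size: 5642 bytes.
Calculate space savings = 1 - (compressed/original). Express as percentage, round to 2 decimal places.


ratio = compressed/original = 5642/92492 = 0.061
savings = 1 - ratio = 1 - 0.061 = 0.939
as a percentage: 0.939 * 100 = 93.9%

Space savings = 1 - 5642/92492 = 93.9%


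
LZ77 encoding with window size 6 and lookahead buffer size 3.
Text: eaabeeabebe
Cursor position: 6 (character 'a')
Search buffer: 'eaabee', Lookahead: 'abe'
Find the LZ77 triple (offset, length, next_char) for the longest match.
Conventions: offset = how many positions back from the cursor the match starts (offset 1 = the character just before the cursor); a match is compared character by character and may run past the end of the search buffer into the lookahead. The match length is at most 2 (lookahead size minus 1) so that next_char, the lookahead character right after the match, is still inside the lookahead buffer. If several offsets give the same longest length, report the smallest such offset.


Try each offset into the search buffer:
  offset=1 (pos 5, char 'e'): match length 0
  offset=2 (pos 4, char 'e'): match length 0
  offset=3 (pos 3, char 'b'): match length 0
  offset=4 (pos 2, char 'a'): match length 2
  offset=5 (pos 1, char 'a'): match length 1
  offset=6 (pos 0, char 'e'): match length 0
Longest match has length 2 at offset 4.
next_char = character at position 6 + 2 = 8 -> 'e'

Best match: offset=4, length=2 (matching 'ab' starting at position 2)
LZ77 triple: (4, 2, 'e')


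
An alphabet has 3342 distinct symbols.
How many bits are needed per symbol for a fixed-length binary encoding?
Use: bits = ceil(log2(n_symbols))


log2(3342) = 11.7065
Bracket: 2^11 = 2048 < 3342 <= 2^12 = 4096
So ceil(log2(3342)) = 12

bits = ceil(log2(3342)) = ceil(11.7065) = 12 bits


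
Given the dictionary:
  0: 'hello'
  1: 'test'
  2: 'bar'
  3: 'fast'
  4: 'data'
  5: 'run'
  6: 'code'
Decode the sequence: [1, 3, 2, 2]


Look up each index in the dictionary:
  1 -> 'test'
  3 -> 'fast'
  2 -> 'bar'
  2 -> 'bar'

Decoded: "test fast bar bar"


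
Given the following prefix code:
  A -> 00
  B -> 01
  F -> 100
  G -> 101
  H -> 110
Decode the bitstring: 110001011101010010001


Decoding step by step:
Bits 110 -> H
Bits 00 -> A
Bits 101 -> G
Bits 110 -> H
Bits 101 -> G
Bits 00 -> A
Bits 100 -> F
Bits 01 -> B


Decoded message: HAGHGAFB


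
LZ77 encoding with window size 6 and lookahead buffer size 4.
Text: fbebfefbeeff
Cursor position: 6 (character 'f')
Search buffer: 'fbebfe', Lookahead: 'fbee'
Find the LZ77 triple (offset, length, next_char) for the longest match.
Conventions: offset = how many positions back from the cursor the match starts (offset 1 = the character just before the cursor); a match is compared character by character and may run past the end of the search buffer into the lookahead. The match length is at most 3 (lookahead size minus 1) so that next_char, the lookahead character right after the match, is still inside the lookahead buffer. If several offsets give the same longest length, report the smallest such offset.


Try each offset into the search buffer:
  offset=1 (pos 5, char 'e'): match length 0
  offset=2 (pos 4, char 'f'): match length 1
  offset=3 (pos 3, char 'b'): match length 0
  offset=4 (pos 2, char 'e'): match length 0
  offset=5 (pos 1, char 'b'): match length 0
  offset=6 (pos 0, char 'f'): match length 3
Longest match has length 3 at offset 6.
next_char = character at position 6 + 3 = 9 -> 'e'

Best match: offset=6, length=3 (matching 'fbe' starting at position 0)
LZ77 triple: (6, 3, 'e')


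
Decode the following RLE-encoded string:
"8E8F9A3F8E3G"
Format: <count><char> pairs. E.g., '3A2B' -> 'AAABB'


Expanding each <count><char> pair:
  8E -> 'EEEEEEEE'
  8F -> 'FFFFFFFF'
  9A -> 'AAAAAAAAA'
  3F -> 'FFF'
  8E -> 'EEEEEEEE'
  3G -> 'GGG'

Decoded = EEEEEEEEFFFFFFFFAAAAAAAAAFFFEEEEEEEEGGG


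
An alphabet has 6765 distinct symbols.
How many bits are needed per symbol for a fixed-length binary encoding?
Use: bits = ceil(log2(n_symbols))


log2(6765) = 12.7239
Bracket: 2^12 = 4096 < 6765 <= 2^13 = 8192
So ceil(log2(6765)) = 13

bits = ceil(log2(6765)) = ceil(12.7239) = 13 bits


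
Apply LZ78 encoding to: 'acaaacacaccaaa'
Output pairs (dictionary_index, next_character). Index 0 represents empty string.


LZ78 encoding steps:
Dictionary: {0: ''}
Step 1: w='' (idx 0), next='a' -> output (0, 'a'), add 'a' as idx 1
Step 2: w='' (idx 0), next='c' -> output (0, 'c'), add 'c' as idx 2
Step 3: w='a' (idx 1), next='a' -> output (1, 'a'), add 'aa' as idx 3
Step 4: w='a' (idx 1), next='c' -> output (1, 'c'), add 'ac' as idx 4
Step 5: w='ac' (idx 4), next='a' -> output (4, 'a'), add 'aca' as idx 5
Step 6: w='c' (idx 2), next='c' -> output (2, 'c'), add 'cc' as idx 6
Step 7: w='aa' (idx 3), next='a' -> output (3, 'a'), add 'aaa' as idx 7


Encoded: [(0, 'a'), (0, 'c'), (1, 'a'), (1, 'c'), (4, 'a'), (2, 'c'), (3, 'a')]


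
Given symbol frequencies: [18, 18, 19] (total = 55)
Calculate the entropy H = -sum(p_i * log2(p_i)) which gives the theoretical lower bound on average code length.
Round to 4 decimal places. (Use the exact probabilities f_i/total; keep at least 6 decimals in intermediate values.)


Per-symbol terms -p_i * log2(p_i) with p_i = f_i/55:
  p = 18/55 = 0.327273: log2(p) = -1.611435, -p*log2(p) = 0.527379
  p = 18/55 = 0.327273: log2(p) = -1.611435, -p*log2(p) = 0.527379
  p = 19/55 = 0.345455: log2(p) = -1.533432, -p*log2(p) = 0.529731
H = 0.527379 + 0.527379 + 0.529731 = 1.584489

H = 1.5845 bits/symbol


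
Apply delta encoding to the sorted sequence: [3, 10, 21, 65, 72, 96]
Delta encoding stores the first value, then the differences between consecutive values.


First value: 3
Deltas:
  10 - 3 = 7
  21 - 10 = 11
  65 - 21 = 44
  72 - 65 = 7
  96 - 72 = 24


Delta encoded: [3, 7, 11, 44, 7, 24]


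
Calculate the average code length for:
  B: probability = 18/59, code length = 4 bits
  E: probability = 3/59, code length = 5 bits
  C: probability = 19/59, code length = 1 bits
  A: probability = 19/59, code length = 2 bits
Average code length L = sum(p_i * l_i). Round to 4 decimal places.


Weighted contributions p_i * l_i:
  B: (18/59) * 4 = 72/59
  E: (3/59) * 5 = 15/59
  C: (19/59) * 1 = 19/59
  A: (19/59) * 2 = 38/59
Sum = (72 + 15 + 19 + 38)/59 = 144/59

L = 144/59 = 2.4407 bits/symbol


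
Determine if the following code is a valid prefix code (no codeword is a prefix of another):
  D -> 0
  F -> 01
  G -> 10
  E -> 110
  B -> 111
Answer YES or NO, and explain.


Checking each pair (does one codeword prefix another?):
  D='0' vs F='01': prefix -- VIOLATION

NO -- this is NOT a valid prefix code. D (0) is a prefix of F (01).


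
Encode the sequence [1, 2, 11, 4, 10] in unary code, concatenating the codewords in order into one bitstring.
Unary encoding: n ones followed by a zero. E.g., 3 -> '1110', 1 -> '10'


Encode each number as n ones followed by a terminating 0:
  1 -> 10 (2 bits)
  2 -> 110 (3 bits)
  11 -> 111111111110 (12 bits)
  4 -> 11110 (5 bits)
  10 -> 11111111110 (11 bits)
Total length = 2 + 3 + 12 + 5 + 11 = 33 bits.

Unary([1, 2, 11, 4, 10]) = 101101111111111101111011111111110 (33 bits)


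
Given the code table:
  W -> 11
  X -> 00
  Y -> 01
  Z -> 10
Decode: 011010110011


Decoding:
01 -> Y
10 -> Z
10 -> Z
11 -> W
00 -> X
11 -> W


Result: YZZWXW


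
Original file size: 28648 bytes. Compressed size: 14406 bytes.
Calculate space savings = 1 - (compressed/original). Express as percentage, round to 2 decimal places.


ratio = compressed/original = 14406/28648 = 0.502862
savings = 1 - ratio = 1 - 0.502862 = 0.497138
as a percentage: 0.497138 * 100 = 49.71%

Space savings = 1 - 14406/28648 = 49.71%


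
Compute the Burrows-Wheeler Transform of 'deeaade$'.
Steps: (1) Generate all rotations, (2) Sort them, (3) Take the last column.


Rotations (sorted):
  0: $deeaade -> last char: e
  1: aade$dee -> last char: e
  2: ade$deea -> last char: a
  3: de$deeaa -> last char: a
  4: deeaade$ -> last char: $
  5: e$deeaad -> last char: d
  6: eaade$de -> last char: e
  7: eeaade$d -> last char: d


BWT = eeaa$ded


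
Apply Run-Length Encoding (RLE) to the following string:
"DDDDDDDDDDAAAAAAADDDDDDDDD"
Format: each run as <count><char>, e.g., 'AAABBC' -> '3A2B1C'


Scanning runs left to right:
  i=0: run of 'D' x 10 -> '10D'
  i=10: run of 'A' x 7 -> '7A'
  i=17: run of 'D' x 9 -> '9D'

RLE = 10D7A9D


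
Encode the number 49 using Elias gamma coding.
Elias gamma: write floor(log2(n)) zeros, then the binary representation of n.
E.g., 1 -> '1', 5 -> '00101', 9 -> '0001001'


num_bits = floor(log2(49)) + 1 = 6
leading_zeros = num_bits - 1 = 5
binary(49) = 110001

Elias gamma(49) = '00000' + '110001' = 00000110001 (11 bits)


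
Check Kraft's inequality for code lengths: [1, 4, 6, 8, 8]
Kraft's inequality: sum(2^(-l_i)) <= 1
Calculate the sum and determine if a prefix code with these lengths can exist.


Sum = 2^(-1) + 2^(-4) + 2^(-6) + 2^(-8) + 2^(-8)
    = 0.5 + 0.0625 + 0.015625 + 0.00390625 + 0.00390625
    = 150/256 = 0.5859375
Since 0.5859375 <= 1, Kraft's inequality IS satisfied.
A prefix code with these lengths CAN exist.

Kraft sum = 0.5859375. Satisfied.


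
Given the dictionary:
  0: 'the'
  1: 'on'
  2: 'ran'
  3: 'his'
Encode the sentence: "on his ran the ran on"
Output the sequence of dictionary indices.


Look up each word in the dictionary:
  'on' -> 1
  'his' -> 3
  'ran' -> 2
  'the' -> 0
  'ran' -> 2
  'on' -> 1

Encoded: [1, 3, 2, 0, 2, 1]


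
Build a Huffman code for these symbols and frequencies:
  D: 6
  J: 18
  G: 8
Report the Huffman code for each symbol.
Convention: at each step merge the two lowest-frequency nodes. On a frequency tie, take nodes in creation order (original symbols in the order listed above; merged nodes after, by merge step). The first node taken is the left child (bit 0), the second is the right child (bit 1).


Huffman tree construction:
Step 1: Merge D(6) + G(8) = 14
Step 2: Merge (D+G)(14) + J(18) = 32
Read each symbol's code off the tree from the root (left child = 0, right child = 1).

Codes:
  D: 00 (length 2)
  J: 1 (length 1)
  G: 01 (length 2)
Average code length: 46/32 = 1.4375 bits/symbol


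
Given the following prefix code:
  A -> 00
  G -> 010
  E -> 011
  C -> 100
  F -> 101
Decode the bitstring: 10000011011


Decoding step by step:
Bits 100 -> C
Bits 00 -> A
Bits 011 -> E
Bits 011 -> E


Decoded message: CAEE


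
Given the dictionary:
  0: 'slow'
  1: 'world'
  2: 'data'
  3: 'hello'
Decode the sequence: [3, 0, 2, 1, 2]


Look up each index in the dictionary:
  3 -> 'hello'
  0 -> 'slow'
  2 -> 'data'
  1 -> 'world'
  2 -> 'data'

Decoded: "hello slow data world data"


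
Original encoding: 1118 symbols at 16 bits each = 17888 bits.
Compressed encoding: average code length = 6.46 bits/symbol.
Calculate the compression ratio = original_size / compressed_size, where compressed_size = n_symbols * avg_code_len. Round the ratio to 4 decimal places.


original_size = n_symbols * orig_bits = 1118 * 16 = 17888 bits
compressed_size = n_symbols * avg_code_len = 1118 * 6.46 = 7222.28 bits
ratio = original_size / compressed_size = 17888 / 7222.28 = 2.4768

Compression ratio = 2.4768


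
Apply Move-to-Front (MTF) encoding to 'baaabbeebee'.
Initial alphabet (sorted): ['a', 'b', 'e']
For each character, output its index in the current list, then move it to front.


MTF encoding:
'b': index 1 in ['a', 'b', 'e'] -> ['b', 'a', 'e']
'a': index 1 in ['b', 'a', 'e'] -> ['a', 'b', 'e']
'a': index 0 in ['a', 'b', 'e'] -> ['a', 'b', 'e']
'a': index 0 in ['a', 'b', 'e'] -> ['a', 'b', 'e']
'b': index 1 in ['a', 'b', 'e'] -> ['b', 'a', 'e']
'b': index 0 in ['b', 'a', 'e'] -> ['b', 'a', 'e']
'e': index 2 in ['b', 'a', 'e'] -> ['e', 'b', 'a']
'e': index 0 in ['e', 'b', 'a'] -> ['e', 'b', 'a']
'b': index 1 in ['e', 'b', 'a'] -> ['b', 'e', 'a']
'e': index 1 in ['b', 'e', 'a'] -> ['e', 'b', 'a']
'e': index 0 in ['e', 'b', 'a'] -> ['e', 'b', 'a']


Output: [1, 1, 0, 0, 1, 0, 2, 0, 1, 1, 0]


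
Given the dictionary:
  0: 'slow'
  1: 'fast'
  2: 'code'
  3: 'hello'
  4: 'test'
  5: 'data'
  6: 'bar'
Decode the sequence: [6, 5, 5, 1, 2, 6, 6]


Look up each index in the dictionary:
  6 -> 'bar'
  5 -> 'data'
  5 -> 'data'
  1 -> 'fast'
  2 -> 'code'
  6 -> 'bar'
  6 -> 'bar'

Decoded: "bar data data fast code bar bar"


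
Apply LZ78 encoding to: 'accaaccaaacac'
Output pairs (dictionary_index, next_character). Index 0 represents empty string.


LZ78 encoding steps:
Dictionary: {0: ''}
Step 1: w='' (idx 0), next='a' -> output (0, 'a'), add 'a' as idx 1
Step 2: w='' (idx 0), next='c' -> output (0, 'c'), add 'c' as idx 2
Step 3: w='c' (idx 2), next='a' -> output (2, 'a'), add 'ca' as idx 3
Step 4: w='a' (idx 1), next='c' -> output (1, 'c'), add 'ac' as idx 4
Step 5: w='ca' (idx 3), next='a' -> output (3, 'a'), add 'caa' as idx 5
Step 6: w='ac' (idx 4), next='a' -> output (4, 'a'), add 'aca' as idx 6
Step 7: w='c' (idx 2), end of input -> output (2, '')


Encoded: [(0, 'a'), (0, 'c'), (2, 'a'), (1, 'c'), (3, 'a'), (4, 'a'), (2, '')]


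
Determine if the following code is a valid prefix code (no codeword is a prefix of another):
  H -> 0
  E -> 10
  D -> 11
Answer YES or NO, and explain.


Checking each pair (does one codeword prefix another?):
  H='0' vs E='10': no prefix
  H='0' vs D='11': no prefix
  E='10' vs H='0': no prefix
  E='10' vs D='11': no prefix
  D='11' vs H='0': no prefix
  D='11' vs E='10': no prefix
No violation found over all pairs.

YES -- this is a valid prefix code. No codeword is a prefix of any other codeword.


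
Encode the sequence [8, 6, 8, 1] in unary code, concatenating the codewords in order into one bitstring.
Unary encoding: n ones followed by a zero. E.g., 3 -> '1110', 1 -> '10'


Encode each number as n ones followed by a terminating 0:
  8 -> 111111110 (9 bits)
  6 -> 1111110 (7 bits)
  8 -> 111111110 (9 bits)
  1 -> 10 (2 bits)
Total length = 9 + 7 + 9 + 2 = 27 bits.

Unary([8, 6, 8, 1]) = 111111110111111011111111010 (27 bits)


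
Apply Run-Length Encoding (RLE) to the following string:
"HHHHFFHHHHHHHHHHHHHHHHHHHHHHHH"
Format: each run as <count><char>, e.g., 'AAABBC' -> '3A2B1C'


Scanning runs left to right:
  i=0: run of 'H' x 4 -> '4H'
  i=4: run of 'F' x 2 -> '2F'
  i=6: run of 'H' x 24 -> '24H'

RLE = 4H2F24H


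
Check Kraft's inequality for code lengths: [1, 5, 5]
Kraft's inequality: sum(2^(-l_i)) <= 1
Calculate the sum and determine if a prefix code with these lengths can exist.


Sum = 2^(-1) + 2^(-5) + 2^(-5)
    = 0.5 + 0.03125 + 0.03125
    = 18/32 = 0.5625
Since 0.5625 <= 1, Kraft's inequality IS satisfied.
A prefix code with these lengths CAN exist.

Kraft sum = 0.5625. Satisfied.


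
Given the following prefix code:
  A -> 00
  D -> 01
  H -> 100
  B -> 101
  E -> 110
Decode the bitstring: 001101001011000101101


Decoding step by step:
Bits 00 -> A
Bits 110 -> E
Bits 100 -> H
Bits 101 -> B
Bits 100 -> H
Bits 01 -> D
Bits 01 -> D
Bits 101 -> B


Decoded message: AEHBHDDB


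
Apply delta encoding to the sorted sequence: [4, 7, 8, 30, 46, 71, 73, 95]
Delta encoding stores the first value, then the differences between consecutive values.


First value: 4
Deltas:
  7 - 4 = 3
  8 - 7 = 1
  30 - 8 = 22
  46 - 30 = 16
  71 - 46 = 25
  73 - 71 = 2
  95 - 73 = 22


Delta encoded: [4, 3, 1, 22, 16, 25, 2, 22]


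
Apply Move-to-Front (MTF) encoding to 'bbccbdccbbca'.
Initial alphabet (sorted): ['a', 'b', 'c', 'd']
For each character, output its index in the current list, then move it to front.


MTF encoding:
'b': index 1 in ['a', 'b', 'c', 'd'] -> ['b', 'a', 'c', 'd']
'b': index 0 in ['b', 'a', 'c', 'd'] -> ['b', 'a', 'c', 'd']
'c': index 2 in ['b', 'a', 'c', 'd'] -> ['c', 'b', 'a', 'd']
'c': index 0 in ['c', 'b', 'a', 'd'] -> ['c', 'b', 'a', 'd']
'b': index 1 in ['c', 'b', 'a', 'd'] -> ['b', 'c', 'a', 'd']
'd': index 3 in ['b', 'c', 'a', 'd'] -> ['d', 'b', 'c', 'a']
'c': index 2 in ['d', 'b', 'c', 'a'] -> ['c', 'd', 'b', 'a']
'c': index 0 in ['c', 'd', 'b', 'a'] -> ['c', 'd', 'b', 'a']
'b': index 2 in ['c', 'd', 'b', 'a'] -> ['b', 'c', 'd', 'a']
'b': index 0 in ['b', 'c', 'd', 'a'] -> ['b', 'c', 'd', 'a']
'c': index 1 in ['b', 'c', 'd', 'a'] -> ['c', 'b', 'd', 'a']
'a': index 3 in ['c', 'b', 'd', 'a'] -> ['a', 'c', 'b', 'd']


Output: [1, 0, 2, 0, 1, 3, 2, 0, 2, 0, 1, 3]


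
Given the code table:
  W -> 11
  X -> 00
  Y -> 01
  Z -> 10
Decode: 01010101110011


Decoding:
01 -> Y
01 -> Y
01 -> Y
01 -> Y
11 -> W
00 -> X
11 -> W


Result: YYYYWXW


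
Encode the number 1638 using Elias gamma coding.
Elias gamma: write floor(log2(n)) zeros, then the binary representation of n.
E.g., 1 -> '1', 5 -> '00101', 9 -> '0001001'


num_bits = floor(log2(1638)) + 1 = 11
leading_zeros = num_bits - 1 = 10
binary(1638) = 11001100110

Elias gamma(1638) = '0000000000' + '11001100110' = 000000000011001100110 (21 bits)


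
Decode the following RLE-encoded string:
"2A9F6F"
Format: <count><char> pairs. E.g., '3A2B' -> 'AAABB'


Expanding each <count><char> pair:
  2A -> 'AA'
  9F -> 'FFFFFFFFF'
  6F -> 'FFFFFF'

Decoded = AAFFFFFFFFFFFFFFF


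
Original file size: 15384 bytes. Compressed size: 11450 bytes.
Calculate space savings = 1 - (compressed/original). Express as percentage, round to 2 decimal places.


ratio = compressed/original = 11450/15384 = 0.74428
savings = 1 - ratio = 1 - 0.74428 = 0.25572
as a percentage: 0.25572 * 100 = 25.57%

Space savings = 1 - 11450/15384 = 25.57%


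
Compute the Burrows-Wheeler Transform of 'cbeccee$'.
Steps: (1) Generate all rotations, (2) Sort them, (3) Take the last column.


Rotations (sorted):
  0: $cbeccee -> last char: e
  1: beccee$c -> last char: c
  2: cbeccee$ -> last char: $
  3: ccee$cbe -> last char: e
  4: cee$cbec -> last char: c
  5: e$cbecce -> last char: e
  6: eccee$cb -> last char: b
  7: ee$cbecc -> last char: c


BWT = ec$ecebc


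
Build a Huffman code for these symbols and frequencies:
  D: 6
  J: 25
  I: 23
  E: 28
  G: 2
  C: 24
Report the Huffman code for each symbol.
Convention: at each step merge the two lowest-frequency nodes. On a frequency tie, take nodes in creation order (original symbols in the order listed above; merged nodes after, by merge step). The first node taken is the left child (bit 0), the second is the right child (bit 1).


Huffman tree construction:
Step 1: Merge G(2) + D(6) = 8
Step 2: Merge (G+D)(8) + I(23) = 31
Step 3: Merge C(24) + J(25) = 49
Step 4: Merge E(28) + ((G+D)+I)(31) = 59
Step 5: Merge (C+J)(49) + (E+((G+D)+I))(59) = 108
Read each symbol's code off the tree from the root (left child = 0, right child = 1).

Codes:
  D: 1101 (length 4)
  J: 01 (length 2)
  I: 111 (length 3)
  E: 10 (length 2)
  G: 1100 (length 4)
  C: 00 (length 2)
Average code length: 255/108 = 2.3611 bits/symbol


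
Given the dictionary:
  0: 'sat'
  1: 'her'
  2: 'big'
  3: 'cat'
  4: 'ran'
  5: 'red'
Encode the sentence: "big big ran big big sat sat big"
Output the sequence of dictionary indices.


Look up each word in the dictionary:
  'big' -> 2
  'big' -> 2
  'ran' -> 4
  'big' -> 2
  'big' -> 2
  'sat' -> 0
  'sat' -> 0
  'big' -> 2

Encoded: [2, 2, 4, 2, 2, 0, 0, 2]


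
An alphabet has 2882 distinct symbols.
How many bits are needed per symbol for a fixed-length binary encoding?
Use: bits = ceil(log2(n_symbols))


log2(2882) = 11.4929
Bracket: 2^11 = 2048 < 2882 <= 2^12 = 4096
So ceil(log2(2882)) = 12

bits = ceil(log2(2882)) = ceil(11.4929) = 12 bits


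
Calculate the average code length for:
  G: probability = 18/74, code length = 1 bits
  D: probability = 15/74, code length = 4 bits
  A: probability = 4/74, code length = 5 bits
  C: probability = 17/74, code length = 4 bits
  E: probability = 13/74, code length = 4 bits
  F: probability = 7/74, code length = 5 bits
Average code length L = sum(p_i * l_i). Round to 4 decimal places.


Weighted contributions p_i * l_i:
  G: (18/74) * 1 = 18/74
  D: (15/74) * 4 = 60/74
  A: (4/74) * 5 = 20/74
  C: (17/74) * 4 = 68/74
  E: (13/74) * 4 = 52/74
  F: (7/74) * 5 = 35/74
Sum = (18 + 60 + 20 + 68 + 52 + 35)/74 = 253/74

L = 253/74 = 3.4189 bits/symbol


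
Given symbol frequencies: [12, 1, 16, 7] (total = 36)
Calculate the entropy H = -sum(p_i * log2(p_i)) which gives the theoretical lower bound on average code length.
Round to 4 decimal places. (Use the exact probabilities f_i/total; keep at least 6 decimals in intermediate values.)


Per-symbol terms -p_i * log2(p_i) with p_i = f_i/36:
  p = 12/36 = 0.333333: log2(p) = -1.584963, -p*log2(p) = 0.528321
  p = 1/36 = 0.027778: log2(p) = -5.169925, -p*log2(p) = 0.143609
  p = 16/36 = 0.444444: log2(p) = -1.169925, -p*log2(p) = 0.519967
  p = 7/36 = 0.194444: log2(p) = -2.362570, -p*log2(p) = 0.459389
H = 0.528321 + 0.143609 + 0.519967 + 0.459389 = 1.651286

H = 1.6513 bits/symbol


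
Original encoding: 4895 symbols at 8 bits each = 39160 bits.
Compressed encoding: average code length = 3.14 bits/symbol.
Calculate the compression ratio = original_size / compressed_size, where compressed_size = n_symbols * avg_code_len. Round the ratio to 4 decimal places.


original_size = n_symbols * orig_bits = 4895 * 8 = 39160 bits
compressed_size = n_symbols * avg_code_len = 4895 * 3.14 = 15370.3 bits
ratio = original_size / compressed_size = 39160 / 15370.3 = 2.5478

Compression ratio = 2.5478


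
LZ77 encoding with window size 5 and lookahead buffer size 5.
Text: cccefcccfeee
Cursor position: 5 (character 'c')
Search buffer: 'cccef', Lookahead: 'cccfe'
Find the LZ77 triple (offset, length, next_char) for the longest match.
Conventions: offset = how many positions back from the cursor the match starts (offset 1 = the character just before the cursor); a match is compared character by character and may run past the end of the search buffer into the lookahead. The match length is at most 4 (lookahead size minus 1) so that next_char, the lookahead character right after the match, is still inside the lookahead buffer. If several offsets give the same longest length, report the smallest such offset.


Try each offset into the search buffer:
  offset=1 (pos 4, char 'f'): match length 0
  offset=2 (pos 3, char 'e'): match length 0
  offset=3 (pos 2, char 'c'): match length 1
  offset=4 (pos 1, char 'c'): match length 2
  offset=5 (pos 0, char 'c'): match length 3
Longest match has length 3 at offset 5.
next_char = character at position 5 + 3 = 8 -> 'f'

Best match: offset=5, length=3 (matching 'ccc' starting at position 0)
LZ77 triple: (5, 3, 'f')


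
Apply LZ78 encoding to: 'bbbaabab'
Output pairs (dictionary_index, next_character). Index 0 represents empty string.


LZ78 encoding steps:
Dictionary: {0: ''}
Step 1: w='' (idx 0), next='b' -> output (0, 'b'), add 'b' as idx 1
Step 2: w='b' (idx 1), next='b' -> output (1, 'b'), add 'bb' as idx 2
Step 3: w='' (idx 0), next='a' -> output (0, 'a'), add 'a' as idx 3
Step 4: w='a' (idx 3), next='b' -> output (3, 'b'), add 'ab' as idx 4
Step 5: w='ab' (idx 4), end of input -> output (4, '')


Encoded: [(0, 'b'), (1, 'b'), (0, 'a'), (3, 'b'), (4, '')]


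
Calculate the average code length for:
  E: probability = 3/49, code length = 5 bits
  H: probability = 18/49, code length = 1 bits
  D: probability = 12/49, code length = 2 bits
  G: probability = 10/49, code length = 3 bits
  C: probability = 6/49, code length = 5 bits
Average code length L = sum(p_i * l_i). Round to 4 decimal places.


Weighted contributions p_i * l_i:
  E: (3/49) * 5 = 15/49
  H: (18/49) * 1 = 18/49
  D: (12/49) * 2 = 24/49
  G: (10/49) * 3 = 30/49
  C: (6/49) * 5 = 30/49
Sum = (15 + 18 + 24 + 30 + 30)/49 = 117/49

L = 117/49 = 2.3878 bits/symbol


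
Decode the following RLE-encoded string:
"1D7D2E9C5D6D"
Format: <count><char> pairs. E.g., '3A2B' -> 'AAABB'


Expanding each <count><char> pair:
  1D -> 'D'
  7D -> 'DDDDDDD'
  2E -> 'EE'
  9C -> 'CCCCCCCCC'
  5D -> 'DDDDD'
  6D -> 'DDDDDD'

Decoded = DDDDDDDDEECCCCCCCCCDDDDDDDDDDD


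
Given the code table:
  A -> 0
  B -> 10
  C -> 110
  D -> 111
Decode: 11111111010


Decoding:
111 -> D
111 -> D
110 -> C
10 -> B


Result: DDCB


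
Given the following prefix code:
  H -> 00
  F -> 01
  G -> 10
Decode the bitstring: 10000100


Decoding step by step:
Bits 10 -> G
Bits 00 -> H
Bits 01 -> F
Bits 00 -> H


Decoded message: GHFH


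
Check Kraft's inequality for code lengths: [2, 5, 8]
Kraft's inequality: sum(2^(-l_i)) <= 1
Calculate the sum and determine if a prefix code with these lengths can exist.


Sum = 2^(-2) + 2^(-5) + 2^(-8)
    = 0.25 + 0.03125 + 0.00390625
    = 73/256 = 0.28515625
Since 0.28515625 <= 1, Kraft's inequality IS satisfied.
A prefix code with these lengths CAN exist.

Kraft sum = 0.28515625. Satisfied.


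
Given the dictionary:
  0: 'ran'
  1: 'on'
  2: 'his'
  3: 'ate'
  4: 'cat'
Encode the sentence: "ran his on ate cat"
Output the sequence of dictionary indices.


Look up each word in the dictionary:
  'ran' -> 0
  'his' -> 2
  'on' -> 1
  'ate' -> 3
  'cat' -> 4

Encoded: [0, 2, 1, 3, 4]


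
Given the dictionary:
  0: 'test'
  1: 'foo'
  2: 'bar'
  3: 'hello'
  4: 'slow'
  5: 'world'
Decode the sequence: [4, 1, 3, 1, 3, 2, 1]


Look up each index in the dictionary:
  4 -> 'slow'
  1 -> 'foo'
  3 -> 'hello'
  1 -> 'foo'
  3 -> 'hello'
  2 -> 'bar'
  1 -> 'foo'

Decoded: "slow foo hello foo hello bar foo"


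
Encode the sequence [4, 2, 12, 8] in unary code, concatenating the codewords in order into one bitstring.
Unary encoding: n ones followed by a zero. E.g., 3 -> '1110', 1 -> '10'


Encode each number as n ones followed by a terminating 0:
  4 -> 11110 (5 bits)
  2 -> 110 (3 bits)
  12 -> 1111111111110 (13 bits)
  8 -> 111111110 (9 bits)
Total length = 5 + 3 + 13 + 9 = 30 bits.

Unary([4, 2, 12, 8]) = 111101101111111111110111111110 (30 bits)


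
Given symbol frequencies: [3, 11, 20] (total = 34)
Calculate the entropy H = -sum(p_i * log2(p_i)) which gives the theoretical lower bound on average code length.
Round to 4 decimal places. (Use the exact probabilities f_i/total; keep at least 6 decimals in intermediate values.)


Per-symbol terms -p_i * log2(p_i) with p_i = f_i/34:
  p = 3/34 = 0.088235: log2(p) = -3.502500, -p*log2(p) = 0.309044
  p = 11/34 = 0.323529: log2(p) = -1.628031, -p*log2(p) = 0.526716
  p = 20/34 = 0.588235: log2(p) = -0.765535, -p*log2(p) = 0.450315
H = 0.309044 + 0.526716 + 0.450315 = 1.286075

H = 1.2861 bits/symbol


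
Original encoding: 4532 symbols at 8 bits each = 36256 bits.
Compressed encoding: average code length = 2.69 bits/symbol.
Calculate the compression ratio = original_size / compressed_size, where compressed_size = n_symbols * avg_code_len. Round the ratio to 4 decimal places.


original_size = n_symbols * orig_bits = 4532 * 8 = 36256 bits
compressed_size = n_symbols * avg_code_len = 4532 * 2.69 = 12191.08 bits
ratio = original_size / compressed_size = 36256 / 12191.08 = 2.974

Compression ratio = 2.974
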